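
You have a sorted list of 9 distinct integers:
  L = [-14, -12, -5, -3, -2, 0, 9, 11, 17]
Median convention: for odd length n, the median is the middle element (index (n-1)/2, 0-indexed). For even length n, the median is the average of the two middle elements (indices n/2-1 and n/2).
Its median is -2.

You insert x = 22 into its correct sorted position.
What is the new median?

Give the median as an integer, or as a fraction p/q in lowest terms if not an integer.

Answer: -1

Derivation:
Old list (sorted, length 9): [-14, -12, -5, -3, -2, 0, 9, 11, 17]
Old median = -2
Insert x = 22
Old length odd (9). Middle was index 4 = -2.
New length even (10). New median = avg of two middle elements.
x = 22: 9 elements are < x, 0 elements are > x.
New sorted list: [-14, -12, -5, -3, -2, 0, 9, 11, 17, 22]
New median = -1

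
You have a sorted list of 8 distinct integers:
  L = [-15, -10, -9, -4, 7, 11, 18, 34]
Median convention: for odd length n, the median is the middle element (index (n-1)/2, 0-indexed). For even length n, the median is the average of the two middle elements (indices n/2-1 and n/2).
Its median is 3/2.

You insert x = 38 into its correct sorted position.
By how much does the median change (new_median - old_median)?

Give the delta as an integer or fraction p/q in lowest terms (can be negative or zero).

Old median = 3/2
After inserting x = 38: new sorted = [-15, -10, -9, -4, 7, 11, 18, 34, 38]
New median = 7
Delta = 7 - 3/2 = 11/2

Answer: 11/2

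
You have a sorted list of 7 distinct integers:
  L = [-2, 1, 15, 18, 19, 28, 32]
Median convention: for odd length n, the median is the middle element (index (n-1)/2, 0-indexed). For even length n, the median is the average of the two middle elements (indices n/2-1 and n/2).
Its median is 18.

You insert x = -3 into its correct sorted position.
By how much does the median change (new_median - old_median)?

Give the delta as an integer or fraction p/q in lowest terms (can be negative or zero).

Old median = 18
After inserting x = -3: new sorted = [-3, -2, 1, 15, 18, 19, 28, 32]
New median = 33/2
Delta = 33/2 - 18 = -3/2

Answer: -3/2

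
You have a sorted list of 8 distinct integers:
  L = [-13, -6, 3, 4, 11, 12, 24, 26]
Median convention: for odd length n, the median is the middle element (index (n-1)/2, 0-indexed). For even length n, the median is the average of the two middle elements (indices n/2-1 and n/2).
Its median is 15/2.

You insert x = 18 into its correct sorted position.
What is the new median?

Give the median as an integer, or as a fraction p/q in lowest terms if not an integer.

Answer: 11

Derivation:
Old list (sorted, length 8): [-13, -6, 3, 4, 11, 12, 24, 26]
Old median = 15/2
Insert x = 18
Old length even (8). Middle pair: indices 3,4 = 4,11.
New length odd (9). New median = single middle element.
x = 18: 6 elements are < x, 2 elements are > x.
New sorted list: [-13, -6, 3, 4, 11, 12, 18, 24, 26]
New median = 11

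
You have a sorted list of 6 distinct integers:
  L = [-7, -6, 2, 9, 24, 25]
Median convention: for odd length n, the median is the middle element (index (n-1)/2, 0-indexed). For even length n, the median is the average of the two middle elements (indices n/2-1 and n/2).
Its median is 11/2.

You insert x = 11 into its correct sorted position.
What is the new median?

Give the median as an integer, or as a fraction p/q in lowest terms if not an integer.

Answer: 9

Derivation:
Old list (sorted, length 6): [-7, -6, 2, 9, 24, 25]
Old median = 11/2
Insert x = 11
Old length even (6). Middle pair: indices 2,3 = 2,9.
New length odd (7). New median = single middle element.
x = 11: 4 elements are < x, 2 elements are > x.
New sorted list: [-7, -6, 2, 9, 11, 24, 25]
New median = 9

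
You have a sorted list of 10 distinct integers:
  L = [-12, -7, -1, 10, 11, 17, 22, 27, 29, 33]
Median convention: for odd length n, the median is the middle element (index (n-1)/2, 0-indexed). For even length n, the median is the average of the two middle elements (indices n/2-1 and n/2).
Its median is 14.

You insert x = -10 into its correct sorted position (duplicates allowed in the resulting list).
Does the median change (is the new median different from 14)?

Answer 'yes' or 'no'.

Old median = 14
Insert x = -10
New median = 11
Changed? yes

Answer: yes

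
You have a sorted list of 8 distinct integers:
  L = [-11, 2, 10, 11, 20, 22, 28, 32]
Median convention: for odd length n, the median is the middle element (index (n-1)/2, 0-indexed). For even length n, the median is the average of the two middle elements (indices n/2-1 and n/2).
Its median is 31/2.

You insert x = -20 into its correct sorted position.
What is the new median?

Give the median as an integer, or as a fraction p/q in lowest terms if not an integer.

Old list (sorted, length 8): [-11, 2, 10, 11, 20, 22, 28, 32]
Old median = 31/2
Insert x = -20
Old length even (8). Middle pair: indices 3,4 = 11,20.
New length odd (9). New median = single middle element.
x = -20: 0 elements are < x, 8 elements are > x.
New sorted list: [-20, -11, 2, 10, 11, 20, 22, 28, 32]
New median = 11

Answer: 11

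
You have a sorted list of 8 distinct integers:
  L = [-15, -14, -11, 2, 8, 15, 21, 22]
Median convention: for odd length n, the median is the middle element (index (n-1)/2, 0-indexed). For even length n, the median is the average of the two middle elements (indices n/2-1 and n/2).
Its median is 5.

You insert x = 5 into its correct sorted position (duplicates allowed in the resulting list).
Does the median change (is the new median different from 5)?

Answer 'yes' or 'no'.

Old median = 5
Insert x = 5
New median = 5
Changed? no

Answer: no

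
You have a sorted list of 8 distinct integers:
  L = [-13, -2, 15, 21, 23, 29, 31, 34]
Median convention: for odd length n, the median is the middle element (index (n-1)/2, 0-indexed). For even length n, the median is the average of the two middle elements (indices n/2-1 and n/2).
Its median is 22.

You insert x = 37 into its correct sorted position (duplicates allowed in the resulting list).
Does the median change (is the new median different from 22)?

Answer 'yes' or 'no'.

Old median = 22
Insert x = 37
New median = 23
Changed? yes

Answer: yes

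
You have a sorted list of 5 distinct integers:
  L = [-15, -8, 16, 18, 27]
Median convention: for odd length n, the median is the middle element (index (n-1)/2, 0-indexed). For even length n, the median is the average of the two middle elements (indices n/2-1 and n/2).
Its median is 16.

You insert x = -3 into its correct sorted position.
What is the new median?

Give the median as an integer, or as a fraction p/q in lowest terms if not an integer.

Old list (sorted, length 5): [-15, -8, 16, 18, 27]
Old median = 16
Insert x = -3
Old length odd (5). Middle was index 2 = 16.
New length even (6). New median = avg of two middle elements.
x = -3: 2 elements are < x, 3 elements are > x.
New sorted list: [-15, -8, -3, 16, 18, 27]
New median = 13/2

Answer: 13/2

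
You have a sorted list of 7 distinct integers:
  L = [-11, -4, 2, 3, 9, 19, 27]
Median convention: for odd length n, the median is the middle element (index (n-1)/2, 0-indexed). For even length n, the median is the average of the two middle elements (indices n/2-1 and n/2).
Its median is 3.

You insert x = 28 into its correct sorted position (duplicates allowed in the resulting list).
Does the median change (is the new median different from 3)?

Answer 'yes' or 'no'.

Answer: yes

Derivation:
Old median = 3
Insert x = 28
New median = 6
Changed? yes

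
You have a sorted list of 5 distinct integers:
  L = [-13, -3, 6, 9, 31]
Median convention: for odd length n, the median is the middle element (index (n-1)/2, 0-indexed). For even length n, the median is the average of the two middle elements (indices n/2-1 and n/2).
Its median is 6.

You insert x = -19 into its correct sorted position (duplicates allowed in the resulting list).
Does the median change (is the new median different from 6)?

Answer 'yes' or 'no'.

Answer: yes

Derivation:
Old median = 6
Insert x = -19
New median = 3/2
Changed? yes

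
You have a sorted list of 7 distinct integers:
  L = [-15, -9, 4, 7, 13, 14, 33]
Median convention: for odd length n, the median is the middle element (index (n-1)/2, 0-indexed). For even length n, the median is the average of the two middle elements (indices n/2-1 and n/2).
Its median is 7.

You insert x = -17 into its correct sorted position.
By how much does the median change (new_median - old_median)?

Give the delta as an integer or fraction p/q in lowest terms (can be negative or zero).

Answer: -3/2

Derivation:
Old median = 7
After inserting x = -17: new sorted = [-17, -15, -9, 4, 7, 13, 14, 33]
New median = 11/2
Delta = 11/2 - 7 = -3/2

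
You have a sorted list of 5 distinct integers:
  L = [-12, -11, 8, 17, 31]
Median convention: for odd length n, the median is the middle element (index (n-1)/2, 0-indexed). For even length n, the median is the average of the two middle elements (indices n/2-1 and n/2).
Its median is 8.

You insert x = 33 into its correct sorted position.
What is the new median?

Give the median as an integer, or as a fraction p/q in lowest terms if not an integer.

Old list (sorted, length 5): [-12, -11, 8, 17, 31]
Old median = 8
Insert x = 33
Old length odd (5). Middle was index 2 = 8.
New length even (6). New median = avg of two middle elements.
x = 33: 5 elements are < x, 0 elements are > x.
New sorted list: [-12, -11, 8, 17, 31, 33]
New median = 25/2

Answer: 25/2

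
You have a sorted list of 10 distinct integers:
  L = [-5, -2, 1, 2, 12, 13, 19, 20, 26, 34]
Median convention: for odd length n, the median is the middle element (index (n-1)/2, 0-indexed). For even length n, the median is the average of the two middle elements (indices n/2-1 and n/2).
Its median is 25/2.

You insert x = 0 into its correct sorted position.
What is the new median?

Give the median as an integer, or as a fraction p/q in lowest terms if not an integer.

Old list (sorted, length 10): [-5, -2, 1, 2, 12, 13, 19, 20, 26, 34]
Old median = 25/2
Insert x = 0
Old length even (10). Middle pair: indices 4,5 = 12,13.
New length odd (11). New median = single middle element.
x = 0: 2 elements are < x, 8 elements are > x.
New sorted list: [-5, -2, 0, 1, 2, 12, 13, 19, 20, 26, 34]
New median = 12

Answer: 12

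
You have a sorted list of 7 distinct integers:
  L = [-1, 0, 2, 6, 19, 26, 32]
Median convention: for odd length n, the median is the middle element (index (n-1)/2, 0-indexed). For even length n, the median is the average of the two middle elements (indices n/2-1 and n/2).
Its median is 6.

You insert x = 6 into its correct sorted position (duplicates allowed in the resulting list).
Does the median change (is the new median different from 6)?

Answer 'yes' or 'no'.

Old median = 6
Insert x = 6
New median = 6
Changed? no

Answer: no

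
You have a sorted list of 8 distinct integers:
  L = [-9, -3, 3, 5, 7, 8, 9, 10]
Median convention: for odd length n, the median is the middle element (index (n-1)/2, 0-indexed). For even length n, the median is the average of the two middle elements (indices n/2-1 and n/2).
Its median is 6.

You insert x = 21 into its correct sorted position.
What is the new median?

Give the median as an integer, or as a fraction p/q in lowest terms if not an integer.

Old list (sorted, length 8): [-9, -3, 3, 5, 7, 8, 9, 10]
Old median = 6
Insert x = 21
Old length even (8). Middle pair: indices 3,4 = 5,7.
New length odd (9). New median = single middle element.
x = 21: 8 elements are < x, 0 elements are > x.
New sorted list: [-9, -3, 3, 5, 7, 8, 9, 10, 21]
New median = 7

Answer: 7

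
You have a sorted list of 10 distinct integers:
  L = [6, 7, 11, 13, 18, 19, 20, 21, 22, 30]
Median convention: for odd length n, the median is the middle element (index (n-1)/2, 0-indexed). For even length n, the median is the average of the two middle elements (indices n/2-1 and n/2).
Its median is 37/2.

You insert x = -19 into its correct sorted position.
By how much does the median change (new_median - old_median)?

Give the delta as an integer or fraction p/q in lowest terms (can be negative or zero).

Answer: -1/2

Derivation:
Old median = 37/2
After inserting x = -19: new sorted = [-19, 6, 7, 11, 13, 18, 19, 20, 21, 22, 30]
New median = 18
Delta = 18 - 37/2 = -1/2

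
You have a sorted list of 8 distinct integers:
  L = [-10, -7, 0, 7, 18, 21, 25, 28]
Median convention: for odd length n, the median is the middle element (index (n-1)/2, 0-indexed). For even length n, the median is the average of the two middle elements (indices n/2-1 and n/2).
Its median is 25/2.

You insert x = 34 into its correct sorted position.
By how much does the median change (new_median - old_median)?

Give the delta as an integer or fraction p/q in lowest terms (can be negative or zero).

Answer: 11/2

Derivation:
Old median = 25/2
After inserting x = 34: new sorted = [-10, -7, 0, 7, 18, 21, 25, 28, 34]
New median = 18
Delta = 18 - 25/2 = 11/2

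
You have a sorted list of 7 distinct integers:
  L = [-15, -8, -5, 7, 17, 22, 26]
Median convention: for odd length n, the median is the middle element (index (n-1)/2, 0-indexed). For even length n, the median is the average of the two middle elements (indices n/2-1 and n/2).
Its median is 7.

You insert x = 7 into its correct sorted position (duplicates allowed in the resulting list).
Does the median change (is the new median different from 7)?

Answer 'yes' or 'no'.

Answer: no

Derivation:
Old median = 7
Insert x = 7
New median = 7
Changed? no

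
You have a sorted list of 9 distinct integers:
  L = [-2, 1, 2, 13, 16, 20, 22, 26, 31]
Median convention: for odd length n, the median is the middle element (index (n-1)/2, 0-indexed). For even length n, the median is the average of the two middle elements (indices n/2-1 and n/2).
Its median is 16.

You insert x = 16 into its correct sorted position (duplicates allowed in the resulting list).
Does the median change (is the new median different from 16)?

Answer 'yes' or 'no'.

Old median = 16
Insert x = 16
New median = 16
Changed? no

Answer: no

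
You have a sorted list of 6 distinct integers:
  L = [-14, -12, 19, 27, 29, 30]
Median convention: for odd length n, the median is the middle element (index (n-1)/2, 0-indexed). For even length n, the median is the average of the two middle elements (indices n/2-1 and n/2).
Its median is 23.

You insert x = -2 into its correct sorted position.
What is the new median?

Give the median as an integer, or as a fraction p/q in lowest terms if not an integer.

Old list (sorted, length 6): [-14, -12, 19, 27, 29, 30]
Old median = 23
Insert x = -2
Old length even (6). Middle pair: indices 2,3 = 19,27.
New length odd (7). New median = single middle element.
x = -2: 2 elements are < x, 4 elements are > x.
New sorted list: [-14, -12, -2, 19, 27, 29, 30]
New median = 19

Answer: 19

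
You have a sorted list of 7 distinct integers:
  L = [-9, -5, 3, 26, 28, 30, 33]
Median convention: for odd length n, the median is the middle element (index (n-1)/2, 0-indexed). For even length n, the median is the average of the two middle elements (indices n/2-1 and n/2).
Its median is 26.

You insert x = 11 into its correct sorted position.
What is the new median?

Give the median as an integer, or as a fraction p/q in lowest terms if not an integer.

Old list (sorted, length 7): [-9, -5, 3, 26, 28, 30, 33]
Old median = 26
Insert x = 11
Old length odd (7). Middle was index 3 = 26.
New length even (8). New median = avg of two middle elements.
x = 11: 3 elements are < x, 4 elements are > x.
New sorted list: [-9, -5, 3, 11, 26, 28, 30, 33]
New median = 37/2

Answer: 37/2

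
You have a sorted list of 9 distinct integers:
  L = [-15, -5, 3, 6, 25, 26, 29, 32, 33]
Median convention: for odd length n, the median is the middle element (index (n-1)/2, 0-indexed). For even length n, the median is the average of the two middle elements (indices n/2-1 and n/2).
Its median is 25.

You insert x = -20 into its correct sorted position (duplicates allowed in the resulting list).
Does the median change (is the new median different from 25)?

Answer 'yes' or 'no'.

Answer: yes

Derivation:
Old median = 25
Insert x = -20
New median = 31/2
Changed? yes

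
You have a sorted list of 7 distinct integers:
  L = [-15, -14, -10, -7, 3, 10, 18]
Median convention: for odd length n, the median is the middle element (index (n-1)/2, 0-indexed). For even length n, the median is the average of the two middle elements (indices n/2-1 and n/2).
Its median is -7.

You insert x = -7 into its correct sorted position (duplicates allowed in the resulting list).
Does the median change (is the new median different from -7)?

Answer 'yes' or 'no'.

Old median = -7
Insert x = -7
New median = -7
Changed? no

Answer: no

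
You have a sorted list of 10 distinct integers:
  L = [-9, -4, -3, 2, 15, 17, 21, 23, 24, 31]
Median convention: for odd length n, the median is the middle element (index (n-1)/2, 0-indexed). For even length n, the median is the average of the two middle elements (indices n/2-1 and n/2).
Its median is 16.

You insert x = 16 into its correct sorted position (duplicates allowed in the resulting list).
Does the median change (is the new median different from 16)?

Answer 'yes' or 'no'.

Old median = 16
Insert x = 16
New median = 16
Changed? no

Answer: no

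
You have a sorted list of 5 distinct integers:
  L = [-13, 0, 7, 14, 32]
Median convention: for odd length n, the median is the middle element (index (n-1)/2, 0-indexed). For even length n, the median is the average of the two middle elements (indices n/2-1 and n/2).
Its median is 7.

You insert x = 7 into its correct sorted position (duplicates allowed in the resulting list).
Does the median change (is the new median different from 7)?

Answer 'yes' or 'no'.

Old median = 7
Insert x = 7
New median = 7
Changed? no

Answer: no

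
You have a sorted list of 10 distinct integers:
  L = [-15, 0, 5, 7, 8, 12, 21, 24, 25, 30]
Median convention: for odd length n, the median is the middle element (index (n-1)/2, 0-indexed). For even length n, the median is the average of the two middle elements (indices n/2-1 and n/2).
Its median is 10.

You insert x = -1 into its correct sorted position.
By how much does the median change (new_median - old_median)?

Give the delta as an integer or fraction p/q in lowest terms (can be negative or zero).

Answer: -2

Derivation:
Old median = 10
After inserting x = -1: new sorted = [-15, -1, 0, 5, 7, 8, 12, 21, 24, 25, 30]
New median = 8
Delta = 8 - 10 = -2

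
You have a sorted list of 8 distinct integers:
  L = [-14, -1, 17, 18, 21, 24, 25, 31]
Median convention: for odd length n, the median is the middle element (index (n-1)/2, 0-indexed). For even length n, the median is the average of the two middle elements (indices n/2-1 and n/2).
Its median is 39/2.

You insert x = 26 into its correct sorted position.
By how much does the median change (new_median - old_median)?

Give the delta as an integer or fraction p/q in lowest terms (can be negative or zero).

Answer: 3/2

Derivation:
Old median = 39/2
After inserting x = 26: new sorted = [-14, -1, 17, 18, 21, 24, 25, 26, 31]
New median = 21
Delta = 21 - 39/2 = 3/2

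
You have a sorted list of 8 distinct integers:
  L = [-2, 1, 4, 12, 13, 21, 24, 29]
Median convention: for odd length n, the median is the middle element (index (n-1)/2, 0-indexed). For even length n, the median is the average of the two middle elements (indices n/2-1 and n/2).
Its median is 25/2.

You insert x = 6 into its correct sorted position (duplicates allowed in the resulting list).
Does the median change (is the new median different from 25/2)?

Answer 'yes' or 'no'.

Old median = 25/2
Insert x = 6
New median = 12
Changed? yes

Answer: yes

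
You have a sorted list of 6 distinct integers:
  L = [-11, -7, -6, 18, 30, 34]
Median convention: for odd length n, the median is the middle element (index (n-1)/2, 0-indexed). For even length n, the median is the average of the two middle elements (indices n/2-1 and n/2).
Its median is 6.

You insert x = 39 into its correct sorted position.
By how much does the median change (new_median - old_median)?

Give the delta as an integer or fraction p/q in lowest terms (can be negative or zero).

Answer: 12

Derivation:
Old median = 6
After inserting x = 39: new sorted = [-11, -7, -6, 18, 30, 34, 39]
New median = 18
Delta = 18 - 6 = 12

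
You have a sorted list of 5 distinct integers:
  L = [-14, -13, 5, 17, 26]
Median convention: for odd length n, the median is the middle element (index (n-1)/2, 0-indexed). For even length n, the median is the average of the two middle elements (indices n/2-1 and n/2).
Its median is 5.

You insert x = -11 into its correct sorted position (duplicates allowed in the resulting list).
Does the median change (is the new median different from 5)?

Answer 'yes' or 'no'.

Old median = 5
Insert x = -11
New median = -3
Changed? yes

Answer: yes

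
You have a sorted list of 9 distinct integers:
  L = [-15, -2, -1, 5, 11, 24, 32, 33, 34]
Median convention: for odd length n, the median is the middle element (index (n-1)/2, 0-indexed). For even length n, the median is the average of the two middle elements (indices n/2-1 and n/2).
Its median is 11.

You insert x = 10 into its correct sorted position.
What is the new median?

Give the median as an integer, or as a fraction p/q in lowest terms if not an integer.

Answer: 21/2

Derivation:
Old list (sorted, length 9): [-15, -2, -1, 5, 11, 24, 32, 33, 34]
Old median = 11
Insert x = 10
Old length odd (9). Middle was index 4 = 11.
New length even (10). New median = avg of two middle elements.
x = 10: 4 elements are < x, 5 elements are > x.
New sorted list: [-15, -2, -1, 5, 10, 11, 24, 32, 33, 34]
New median = 21/2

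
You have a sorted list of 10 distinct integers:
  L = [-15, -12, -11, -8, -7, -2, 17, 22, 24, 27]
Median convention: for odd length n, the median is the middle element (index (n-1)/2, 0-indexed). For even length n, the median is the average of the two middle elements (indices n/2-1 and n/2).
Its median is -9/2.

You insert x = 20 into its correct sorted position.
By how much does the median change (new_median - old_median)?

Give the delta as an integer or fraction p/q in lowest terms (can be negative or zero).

Answer: 5/2

Derivation:
Old median = -9/2
After inserting x = 20: new sorted = [-15, -12, -11, -8, -7, -2, 17, 20, 22, 24, 27]
New median = -2
Delta = -2 - -9/2 = 5/2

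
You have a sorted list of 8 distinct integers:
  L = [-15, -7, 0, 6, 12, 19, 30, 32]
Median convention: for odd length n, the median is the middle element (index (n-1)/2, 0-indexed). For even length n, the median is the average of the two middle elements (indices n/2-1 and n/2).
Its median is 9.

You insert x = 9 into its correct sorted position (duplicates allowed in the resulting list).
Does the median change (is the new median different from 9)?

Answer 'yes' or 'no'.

Answer: no

Derivation:
Old median = 9
Insert x = 9
New median = 9
Changed? no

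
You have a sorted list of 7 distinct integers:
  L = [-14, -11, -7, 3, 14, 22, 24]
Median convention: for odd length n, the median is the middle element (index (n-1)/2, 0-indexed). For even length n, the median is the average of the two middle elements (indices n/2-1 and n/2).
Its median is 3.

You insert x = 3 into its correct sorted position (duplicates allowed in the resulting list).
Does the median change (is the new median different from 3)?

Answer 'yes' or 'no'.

Old median = 3
Insert x = 3
New median = 3
Changed? no

Answer: no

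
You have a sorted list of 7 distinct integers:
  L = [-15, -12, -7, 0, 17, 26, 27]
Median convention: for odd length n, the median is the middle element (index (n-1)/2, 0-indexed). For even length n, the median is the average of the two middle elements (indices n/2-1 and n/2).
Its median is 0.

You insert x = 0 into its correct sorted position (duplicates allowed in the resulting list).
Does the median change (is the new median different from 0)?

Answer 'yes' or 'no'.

Old median = 0
Insert x = 0
New median = 0
Changed? no

Answer: no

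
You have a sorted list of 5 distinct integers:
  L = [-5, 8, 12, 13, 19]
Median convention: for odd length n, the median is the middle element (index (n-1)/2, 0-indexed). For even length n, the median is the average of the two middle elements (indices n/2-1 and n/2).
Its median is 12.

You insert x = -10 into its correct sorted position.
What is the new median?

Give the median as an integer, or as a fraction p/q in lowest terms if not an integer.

Answer: 10

Derivation:
Old list (sorted, length 5): [-5, 8, 12, 13, 19]
Old median = 12
Insert x = -10
Old length odd (5). Middle was index 2 = 12.
New length even (6). New median = avg of two middle elements.
x = -10: 0 elements are < x, 5 elements are > x.
New sorted list: [-10, -5, 8, 12, 13, 19]
New median = 10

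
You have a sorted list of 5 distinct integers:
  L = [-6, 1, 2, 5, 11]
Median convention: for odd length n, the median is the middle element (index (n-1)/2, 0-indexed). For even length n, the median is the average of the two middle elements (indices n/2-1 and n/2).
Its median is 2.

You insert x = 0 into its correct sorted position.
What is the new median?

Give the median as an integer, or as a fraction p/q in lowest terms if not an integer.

Old list (sorted, length 5): [-6, 1, 2, 5, 11]
Old median = 2
Insert x = 0
Old length odd (5). Middle was index 2 = 2.
New length even (6). New median = avg of two middle elements.
x = 0: 1 elements are < x, 4 elements are > x.
New sorted list: [-6, 0, 1, 2, 5, 11]
New median = 3/2

Answer: 3/2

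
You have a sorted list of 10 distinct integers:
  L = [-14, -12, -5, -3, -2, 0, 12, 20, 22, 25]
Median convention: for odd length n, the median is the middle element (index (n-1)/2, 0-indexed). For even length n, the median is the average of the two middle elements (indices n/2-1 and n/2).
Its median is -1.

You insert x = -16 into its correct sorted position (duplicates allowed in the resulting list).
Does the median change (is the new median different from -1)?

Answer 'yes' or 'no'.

Old median = -1
Insert x = -16
New median = -2
Changed? yes

Answer: yes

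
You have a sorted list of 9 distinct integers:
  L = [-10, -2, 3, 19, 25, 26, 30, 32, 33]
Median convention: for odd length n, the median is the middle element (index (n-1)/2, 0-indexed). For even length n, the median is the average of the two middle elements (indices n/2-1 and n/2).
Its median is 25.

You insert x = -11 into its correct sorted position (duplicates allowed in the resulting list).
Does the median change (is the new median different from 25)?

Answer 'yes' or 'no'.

Old median = 25
Insert x = -11
New median = 22
Changed? yes

Answer: yes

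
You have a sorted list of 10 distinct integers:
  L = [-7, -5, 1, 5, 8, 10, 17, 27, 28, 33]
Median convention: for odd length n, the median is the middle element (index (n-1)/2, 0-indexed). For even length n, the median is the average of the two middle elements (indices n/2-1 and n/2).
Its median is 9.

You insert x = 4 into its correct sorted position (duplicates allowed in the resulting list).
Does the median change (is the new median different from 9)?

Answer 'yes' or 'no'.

Old median = 9
Insert x = 4
New median = 8
Changed? yes

Answer: yes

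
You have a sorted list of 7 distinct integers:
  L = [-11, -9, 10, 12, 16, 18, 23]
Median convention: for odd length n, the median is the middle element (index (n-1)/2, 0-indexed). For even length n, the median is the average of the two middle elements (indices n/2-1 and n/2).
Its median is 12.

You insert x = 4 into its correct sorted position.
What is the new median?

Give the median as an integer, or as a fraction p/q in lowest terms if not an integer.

Answer: 11

Derivation:
Old list (sorted, length 7): [-11, -9, 10, 12, 16, 18, 23]
Old median = 12
Insert x = 4
Old length odd (7). Middle was index 3 = 12.
New length even (8). New median = avg of two middle elements.
x = 4: 2 elements are < x, 5 elements are > x.
New sorted list: [-11, -9, 4, 10, 12, 16, 18, 23]
New median = 11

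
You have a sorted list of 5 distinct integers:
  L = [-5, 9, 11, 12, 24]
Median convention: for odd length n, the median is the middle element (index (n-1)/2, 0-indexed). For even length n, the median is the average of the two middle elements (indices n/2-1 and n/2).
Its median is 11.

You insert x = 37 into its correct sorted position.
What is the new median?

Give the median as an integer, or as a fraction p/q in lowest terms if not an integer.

Answer: 23/2

Derivation:
Old list (sorted, length 5): [-5, 9, 11, 12, 24]
Old median = 11
Insert x = 37
Old length odd (5). Middle was index 2 = 11.
New length even (6). New median = avg of two middle elements.
x = 37: 5 elements are < x, 0 elements are > x.
New sorted list: [-5, 9, 11, 12, 24, 37]
New median = 23/2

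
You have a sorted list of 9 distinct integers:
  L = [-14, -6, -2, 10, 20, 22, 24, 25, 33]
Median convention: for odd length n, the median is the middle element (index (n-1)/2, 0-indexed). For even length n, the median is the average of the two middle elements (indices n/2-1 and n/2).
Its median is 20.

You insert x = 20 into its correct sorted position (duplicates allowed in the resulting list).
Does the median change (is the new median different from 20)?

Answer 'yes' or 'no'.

Answer: no

Derivation:
Old median = 20
Insert x = 20
New median = 20
Changed? no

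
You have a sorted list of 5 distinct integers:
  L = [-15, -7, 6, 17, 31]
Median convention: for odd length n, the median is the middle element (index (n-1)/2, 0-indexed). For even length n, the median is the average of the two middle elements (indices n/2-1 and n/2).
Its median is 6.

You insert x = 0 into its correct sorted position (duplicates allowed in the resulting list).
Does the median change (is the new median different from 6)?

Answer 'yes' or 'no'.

Answer: yes

Derivation:
Old median = 6
Insert x = 0
New median = 3
Changed? yes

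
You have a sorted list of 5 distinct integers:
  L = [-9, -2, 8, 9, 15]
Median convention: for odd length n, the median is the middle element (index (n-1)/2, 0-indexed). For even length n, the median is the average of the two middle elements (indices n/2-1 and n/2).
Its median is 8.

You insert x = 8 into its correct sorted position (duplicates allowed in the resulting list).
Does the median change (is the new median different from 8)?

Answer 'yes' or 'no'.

Old median = 8
Insert x = 8
New median = 8
Changed? no

Answer: no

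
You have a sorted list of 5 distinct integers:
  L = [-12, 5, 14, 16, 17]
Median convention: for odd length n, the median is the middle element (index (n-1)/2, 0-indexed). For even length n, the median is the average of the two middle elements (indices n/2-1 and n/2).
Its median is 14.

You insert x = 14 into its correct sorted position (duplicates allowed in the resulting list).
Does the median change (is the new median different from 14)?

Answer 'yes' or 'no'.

Old median = 14
Insert x = 14
New median = 14
Changed? no

Answer: no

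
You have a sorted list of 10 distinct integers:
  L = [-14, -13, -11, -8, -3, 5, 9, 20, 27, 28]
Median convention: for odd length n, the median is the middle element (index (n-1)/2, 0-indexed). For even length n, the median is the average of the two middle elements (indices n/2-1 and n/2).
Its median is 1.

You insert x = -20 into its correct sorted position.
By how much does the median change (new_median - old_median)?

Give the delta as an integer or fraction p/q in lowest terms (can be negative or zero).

Old median = 1
After inserting x = -20: new sorted = [-20, -14, -13, -11, -8, -3, 5, 9, 20, 27, 28]
New median = -3
Delta = -3 - 1 = -4

Answer: -4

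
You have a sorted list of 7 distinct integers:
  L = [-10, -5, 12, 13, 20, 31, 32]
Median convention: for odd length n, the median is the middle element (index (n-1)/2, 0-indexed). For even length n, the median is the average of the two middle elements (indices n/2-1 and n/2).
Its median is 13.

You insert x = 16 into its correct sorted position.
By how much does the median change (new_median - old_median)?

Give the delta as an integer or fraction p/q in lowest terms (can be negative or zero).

Old median = 13
After inserting x = 16: new sorted = [-10, -5, 12, 13, 16, 20, 31, 32]
New median = 29/2
Delta = 29/2 - 13 = 3/2

Answer: 3/2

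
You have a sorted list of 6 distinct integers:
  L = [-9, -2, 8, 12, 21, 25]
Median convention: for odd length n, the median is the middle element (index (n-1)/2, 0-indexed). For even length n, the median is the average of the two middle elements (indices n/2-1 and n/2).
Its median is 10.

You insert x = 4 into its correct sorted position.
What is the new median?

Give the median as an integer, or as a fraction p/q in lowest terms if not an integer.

Old list (sorted, length 6): [-9, -2, 8, 12, 21, 25]
Old median = 10
Insert x = 4
Old length even (6). Middle pair: indices 2,3 = 8,12.
New length odd (7). New median = single middle element.
x = 4: 2 elements are < x, 4 elements are > x.
New sorted list: [-9, -2, 4, 8, 12, 21, 25]
New median = 8

Answer: 8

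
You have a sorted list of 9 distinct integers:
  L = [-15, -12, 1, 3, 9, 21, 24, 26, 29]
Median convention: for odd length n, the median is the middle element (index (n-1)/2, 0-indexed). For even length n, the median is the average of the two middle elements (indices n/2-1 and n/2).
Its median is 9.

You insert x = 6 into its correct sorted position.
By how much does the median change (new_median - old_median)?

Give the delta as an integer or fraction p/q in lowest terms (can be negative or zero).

Old median = 9
After inserting x = 6: new sorted = [-15, -12, 1, 3, 6, 9, 21, 24, 26, 29]
New median = 15/2
Delta = 15/2 - 9 = -3/2

Answer: -3/2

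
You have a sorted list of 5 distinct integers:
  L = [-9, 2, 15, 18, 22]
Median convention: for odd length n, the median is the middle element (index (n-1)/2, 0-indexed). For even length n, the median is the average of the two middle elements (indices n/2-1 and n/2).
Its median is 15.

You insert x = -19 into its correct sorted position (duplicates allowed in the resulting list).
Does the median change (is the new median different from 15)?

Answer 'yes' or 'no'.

Answer: yes

Derivation:
Old median = 15
Insert x = -19
New median = 17/2
Changed? yes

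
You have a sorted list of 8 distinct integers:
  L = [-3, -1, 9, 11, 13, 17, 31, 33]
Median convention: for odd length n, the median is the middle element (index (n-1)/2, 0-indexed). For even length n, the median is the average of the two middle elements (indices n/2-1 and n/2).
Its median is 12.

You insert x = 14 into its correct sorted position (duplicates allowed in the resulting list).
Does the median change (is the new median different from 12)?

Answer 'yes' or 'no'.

Answer: yes

Derivation:
Old median = 12
Insert x = 14
New median = 13
Changed? yes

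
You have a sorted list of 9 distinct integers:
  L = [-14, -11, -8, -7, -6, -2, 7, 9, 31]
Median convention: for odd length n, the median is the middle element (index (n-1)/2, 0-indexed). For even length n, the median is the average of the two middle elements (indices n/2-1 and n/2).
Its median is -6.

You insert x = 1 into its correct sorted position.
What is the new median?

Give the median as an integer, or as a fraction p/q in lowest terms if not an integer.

Old list (sorted, length 9): [-14, -11, -8, -7, -6, -2, 7, 9, 31]
Old median = -6
Insert x = 1
Old length odd (9). Middle was index 4 = -6.
New length even (10). New median = avg of two middle elements.
x = 1: 6 elements are < x, 3 elements are > x.
New sorted list: [-14, -11, -8, -7, -6, -2, 1, 7, 9, 31]
New median = -4

Answer: -4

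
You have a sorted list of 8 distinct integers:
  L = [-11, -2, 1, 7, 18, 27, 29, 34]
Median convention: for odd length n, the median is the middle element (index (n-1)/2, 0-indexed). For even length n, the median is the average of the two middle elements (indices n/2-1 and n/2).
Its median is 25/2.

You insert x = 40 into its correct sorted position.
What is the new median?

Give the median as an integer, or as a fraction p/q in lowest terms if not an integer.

Old list (sorted, length 8): [-11, -2, 1, 7, 18, 27, 29, 34]
Old median = 25/2
Insert x = 40
Old length even (8). Middle pair: indices 3,4 = 7,18.
New length odd (9). New median = single middle element.
x = 40: 8 elements are < x, 0 elements are > x.
New sorted list: [-11, -2, 1, 7, 18, 27, 29, 34, 40]
New median = 18

Answer: 18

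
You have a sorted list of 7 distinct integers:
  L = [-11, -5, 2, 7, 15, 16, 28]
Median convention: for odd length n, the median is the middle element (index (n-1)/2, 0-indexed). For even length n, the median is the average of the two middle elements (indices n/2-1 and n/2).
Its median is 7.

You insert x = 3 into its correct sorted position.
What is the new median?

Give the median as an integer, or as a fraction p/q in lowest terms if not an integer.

Answer: 5

Derivation:
Old list (sorted, length 7): [-11, -5, 2, 7, 15, 16, 28]
Old median = 7
Insert x = 3
Old length odd (7). Middle was index 3 = 7.
New length even (8). New median = avg of two middle elements.
x = 3: 3 elements are < x, 4 elements are > x.
New sorted list: [-11, -5, 2, 3, 7, 15, 16, 28]
New median = 5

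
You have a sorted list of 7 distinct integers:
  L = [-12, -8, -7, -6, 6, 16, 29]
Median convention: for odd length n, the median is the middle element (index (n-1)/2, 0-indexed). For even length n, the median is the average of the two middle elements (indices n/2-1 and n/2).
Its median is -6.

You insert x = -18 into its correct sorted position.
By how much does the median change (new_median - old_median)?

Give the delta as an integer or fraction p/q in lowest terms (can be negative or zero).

Old median = -6
After inserting x = -18: new sorted = [-18, -12, -8, -7, -6, 6, 16, 29]
New median = -13/2
Delta = -13/2 - -6 = -1/2

Answer: -1/2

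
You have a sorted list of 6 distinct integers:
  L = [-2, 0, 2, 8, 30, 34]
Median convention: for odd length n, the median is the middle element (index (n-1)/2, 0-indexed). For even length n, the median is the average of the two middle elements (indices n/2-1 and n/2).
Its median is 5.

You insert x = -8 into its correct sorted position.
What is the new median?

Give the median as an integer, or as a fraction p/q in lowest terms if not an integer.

Old list (sorted, length 6): [-2, 0, 2, 8, 30, 34]
Old median = 5
Insert x = -8
Old length even (6). Middle pair: indices 2,3 = 2,8.
New length odd (7). New median = single middle element.
x = -8: 0 elements are < x, 6 elements are > x.
New sorted list: [-8, -2, 0, 2, 8, 30, 34]
New median = 2

Answer: 2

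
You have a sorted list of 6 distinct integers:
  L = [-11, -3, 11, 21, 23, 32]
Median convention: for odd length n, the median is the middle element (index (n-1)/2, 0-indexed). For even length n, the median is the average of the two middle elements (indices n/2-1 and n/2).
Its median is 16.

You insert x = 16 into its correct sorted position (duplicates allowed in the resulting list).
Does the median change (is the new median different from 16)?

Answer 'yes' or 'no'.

Old median = 16
Insert x = 16
New median = 16
Changed? no

Answer: no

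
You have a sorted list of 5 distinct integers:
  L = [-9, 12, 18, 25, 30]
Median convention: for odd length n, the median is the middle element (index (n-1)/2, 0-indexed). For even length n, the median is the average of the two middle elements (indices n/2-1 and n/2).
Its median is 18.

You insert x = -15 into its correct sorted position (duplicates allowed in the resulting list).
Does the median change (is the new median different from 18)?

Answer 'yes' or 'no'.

Old median = 18
Insert x = -15
New median = 15
Changed? yes

Answer: yes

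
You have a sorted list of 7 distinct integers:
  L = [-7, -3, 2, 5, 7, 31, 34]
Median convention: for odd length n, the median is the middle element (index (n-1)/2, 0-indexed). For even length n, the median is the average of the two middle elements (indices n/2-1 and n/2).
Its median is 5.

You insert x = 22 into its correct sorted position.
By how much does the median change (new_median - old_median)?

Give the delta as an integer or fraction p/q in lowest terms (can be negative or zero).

Old median = 5
After inserting x = 22: new sorted = [-7, -3, 2, 5, 7, 22, 31, 34]
New median = 6
Delta = 6 - 5 = 1

Answer: 1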